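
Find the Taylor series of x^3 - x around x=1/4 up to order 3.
-15/64 - 13·(x - 1/4)/16 + 3·(x - 1/4)^2/4 + (x - 1/4)^3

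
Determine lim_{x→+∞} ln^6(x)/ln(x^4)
This is an ∞/∞ indeterminate form as x → +∞.
Write ln(x^4) = 4·ln(x), reducing the quotient to ln^5(x)/4 → ∞.
Limit = ∞.

Final answer: ∞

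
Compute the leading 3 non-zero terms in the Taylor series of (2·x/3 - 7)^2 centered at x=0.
4·x^2/9 - 28·x/3 + 49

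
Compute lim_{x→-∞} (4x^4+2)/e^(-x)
This is an ∞/∞ indeterminate form as x → -∞.
Compare growth rates of the dominant terms (exponentials ≫ polynomials ≫ logarithms), or apply L'Hôpital's rule; the quotient → 0.
Limit = 0.

Final answer: 0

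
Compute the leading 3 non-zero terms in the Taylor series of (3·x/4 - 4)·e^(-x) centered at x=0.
-11·x^2/4 + 19·x/4 - 4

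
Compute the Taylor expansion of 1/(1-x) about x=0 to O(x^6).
x^5 + x^4 + x^3 + x^2 + x + 1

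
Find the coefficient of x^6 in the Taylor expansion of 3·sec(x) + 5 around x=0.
Expand to order 6: 3·sec(x) + 5 = 61·x^6/240 + 5·x^4/8 + 3·x^2/2 + 8 + O(x^7).
The coefficient of x^6 is 61/240.

Final answer: 61/240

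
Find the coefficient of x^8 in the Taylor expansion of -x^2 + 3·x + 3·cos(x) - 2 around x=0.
Expand to order 8: -x^2 + 3·x + 3·cos(x) - 2 = x^8/13440 - x^6/240 + x^4/8 - 5·x^2/2 + 3·x + 1 + O(x^9).
The coefficient of x^8 is 1/13440.

Final answer: 1/13440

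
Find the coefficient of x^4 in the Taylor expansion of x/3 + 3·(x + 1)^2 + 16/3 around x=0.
Expand to order 4: x/3 + 3·(x + 1)^2 + 16/3 = 3·x^2 + 19·x/3 + 25/3 + O(x^5).
The coefficient of x^4 is 0.

Final answer: 0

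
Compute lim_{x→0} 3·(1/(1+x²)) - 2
Direct substitution at x = 0 gives 1.

Final answer: 1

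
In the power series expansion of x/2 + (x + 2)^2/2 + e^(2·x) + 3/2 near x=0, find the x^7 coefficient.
Expand to order 7: x/2 + (x + 2)^2/2 + e^(2·x) + 3/2 = 8·x^7/315 + 4·x^6/45 + 4·x^5/15 + 2·x^4/3 + 4·x^3/3 + 5·x^2/2 + 9·x/2 + 9/2 + O(x^8).
The coefficient of x^7 is 8/315.

Final answer: 8/315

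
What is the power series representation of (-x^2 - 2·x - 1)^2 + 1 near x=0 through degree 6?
x^4 + 4·x^3 + 6·x^2 + 4·x + 2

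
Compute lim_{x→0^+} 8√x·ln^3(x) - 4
The product is a 0·∞ indeterminate form at x → 0⁺.
Rewrite the product as 8·ln^3(x) / x^(-1/2) and apply L'Hôpital, or use the standard hierarchy x^(-1/2) ≫ |ln x|^3 as x → 0⁺.
The indeterminate product → 0, so the limit = -4.

Final answer: -4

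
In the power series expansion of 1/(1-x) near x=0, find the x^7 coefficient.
Expand to order 7: 1/(1-x) = x^7 + x^6 + x^5 + x^4 + x^3 + x^2 + x + 1 + O(x^8).
The coefficient of x^7 is 1.

Final answer: 1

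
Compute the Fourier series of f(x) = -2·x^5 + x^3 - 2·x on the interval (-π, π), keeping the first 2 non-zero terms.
(-496 - 4·π^4 + 82·π^2)·sin(x) + (-11·π^2 + 37/2 + 2·π^4)·sin(2·x)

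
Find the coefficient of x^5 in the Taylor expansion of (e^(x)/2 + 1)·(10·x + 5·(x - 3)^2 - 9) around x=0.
Expand to order 5: (e^(x)/2 + 1)·(10·x + 5·(x - 3)^2 - 9) = 3·x^5/20 + x^4/3 + x^3/2 + 13·x^2/2 - 12·x + 54 + O(x^6).
The coefficient of x^5 is 3/20.

Final answer: 3/20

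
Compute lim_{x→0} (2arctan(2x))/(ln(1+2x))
Both numerator and denominator → 0 as x → 0; this is a 0/0 indeterminate form.
Expand each to leading order near x = 0: numerator ~ 4·x, denominator ~ 2·x.
The limit of the ratio is 2.

Final answer: 2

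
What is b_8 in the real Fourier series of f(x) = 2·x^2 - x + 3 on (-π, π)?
b_8 = (1/π) ∫_{-π}^{π} f(x)·sin(8x) dx.
Evaluate the integral (use parity and integration by parts as needed): b_8 = 1/4.

Final answer: 1/4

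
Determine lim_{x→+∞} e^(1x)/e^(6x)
This is an ∞/∞ indeterminate form as x → +∞.
Rewrite e^(1x)/e^(6x) = e^((1−6)x) = e^(-5x); the exponent coefficient is -5 < 0 so e^(-5x) → 0.
Limit = 0.

Final answer: 0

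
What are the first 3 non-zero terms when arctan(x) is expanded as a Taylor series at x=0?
x^5/5 - x^3/3 + x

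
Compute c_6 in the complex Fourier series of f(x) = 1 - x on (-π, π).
Compute the real Fourier coefficients first: a_6 = 0, b_6 = 1/3.
Then c_6 = (a_6 − i·b_6)/2 = -i/6.

Final answer: -i/6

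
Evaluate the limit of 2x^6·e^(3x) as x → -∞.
This is a 0·∞ indeterminate form at x → -∞.
Rewrite the product as 2x^6 / e^(-3x) (an ∞/∞ form) and apply L'Hôpital, or use the standard hierarchy e^(3|x|) ≫ |x^6| as x → -∞.
The indeterminate product → 0, so the limit = 0.

Final answer: 0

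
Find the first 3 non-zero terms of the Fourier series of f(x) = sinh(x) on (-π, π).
sin(x)·sinh(π)/π - 4·sin(2·x)·sinh(π)/(5·π) + 3·sin(3·x)·sinh(π)/(5·π)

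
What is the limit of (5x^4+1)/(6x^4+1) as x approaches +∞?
This is an ∞/∞ indeterminate form as x → +∞.
Divide numerator and denominator by x^4 and let the lower-order terms vanish; the leading terms give 5/6.
Limit = 5/6.

Final answer: 5/6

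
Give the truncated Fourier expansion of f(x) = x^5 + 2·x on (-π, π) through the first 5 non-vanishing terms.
(-40·π^2 + 2·π^4 + 244)·sin(x) + (-π^4 - 19/2 + 5·π^2)·sin(2·x) + (-40·π^2/27 + 188/81 + 2·π^4/3)·sin(3·x) + (-π^4/2 - 79/64 + 5·π^2/8)·sin(4·x) + (-8·π^2/25 + 548/625 + 2·π^4/5)·sin(5·x)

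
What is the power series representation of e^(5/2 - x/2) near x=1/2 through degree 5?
e^(9/4) - e^(9/4)·(x - 1/2)/2 + e^(9/4)·(x - 1/2)^2/8 - e^(9/4)·(x - 1/2)^3/48 + e^(9/4)·(x - 1/2)^4/384 - e^(9/4)·(x - 1/2)^5/3840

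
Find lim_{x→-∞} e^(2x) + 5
Evaluate the dominant behaviour as x → -∞; each term tends to a finite value or vanishes.
Limit = 5.

Final answer: 5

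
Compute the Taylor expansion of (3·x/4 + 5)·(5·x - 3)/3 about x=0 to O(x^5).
5·x^2/4 + 91·x/12 - 5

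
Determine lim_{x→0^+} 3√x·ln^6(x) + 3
The product is a 0·∞ indeterminate form at x → 0⁺.
Rewrite the product as 3·ln^6(x) / x^(-1/2) and apply L'Hôpital, or use the standard hierarchy x^(-1/2) ≫ |ln x|^6 as x → 0⁺.
The indeterminate product → 0, so the limit = 3.

Final answer: 3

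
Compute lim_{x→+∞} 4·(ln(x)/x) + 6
Evaluate the dominant behaviour as x → +∞; each term tends to a finite value or vanishes.
Limit = 6.

Final answer: 6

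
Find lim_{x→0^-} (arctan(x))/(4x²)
Both numerator and denominator → 0 as x → 0^-; this is a 0/0 indeterminate form.
Expand each to leading order near x = 0: numerator ~ x, denominator ~ 4·x^2.
The limit of the ratio is -∞.

Final answer: -∞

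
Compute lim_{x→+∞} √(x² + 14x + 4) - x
This is an ∞ − ∞ indeterminate form.
Multiply and divide by the conjugate √(x²+14x + 4) + x; the x² terms cancel, leaving (14x + 4)/(√(x²+14x + 4)+x) → 14/2 = 7.
Limit = 7.

Final answer: 7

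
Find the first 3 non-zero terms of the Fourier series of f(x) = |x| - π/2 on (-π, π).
-4·cos(x)/π - 4·cos(3·x)/(9·π) - 4·cos(5·x)/(25·π)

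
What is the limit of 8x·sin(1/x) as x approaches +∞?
As x → +∞: let u = 1/x → 0⁺; then 8·x·sin(1/x) = 8·1·sin(u)/u → 8·1·1 = 8.
Limit = 8.

Final answer: 8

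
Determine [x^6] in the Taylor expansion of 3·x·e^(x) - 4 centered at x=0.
Expand to order 6: 3·x·e^(x) - 4 = x^6/40 + x^5/8 + x^4/2 + 3·x^3/2 + 3·x^2 + 3·x - 4 + O(x^7).
The coefficient of x^6 is 1/40.

Final answer: 1/40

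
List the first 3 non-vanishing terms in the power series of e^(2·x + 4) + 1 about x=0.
2·x^2·e^(4) + 2·x·e^(4) + 1 + e^(4)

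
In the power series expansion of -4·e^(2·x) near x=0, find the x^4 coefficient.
Expand to order 4: -4·e^(2·x) = -8·x^4/3 - 16·x^3/3 - 8·x^2 - 8·x - 4 + O(x^5).
The coefficient of x^4 is -8/3.

Final answer: -8/3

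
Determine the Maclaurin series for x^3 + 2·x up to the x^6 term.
x^3 + 2·x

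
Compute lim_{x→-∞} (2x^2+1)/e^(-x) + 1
The quotient is an ∞/∞ indeterminate form as x → -∞.
Compare growth rates of the dominant terms (exponentials ≫ polynomials ≫ logarithms), or apply L'Hôpital's rule; the quotient → 0.
Adding the constant: 0 + 1 = 1. Limit = 1.

Final answer: 1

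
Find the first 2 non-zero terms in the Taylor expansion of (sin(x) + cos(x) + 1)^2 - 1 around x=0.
4·x + 3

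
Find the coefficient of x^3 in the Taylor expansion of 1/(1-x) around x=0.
Expand to order 3: 1/(1-x) = x^3 + x^2 + x + 1 + O(x^4).
The coefficient of x^3 is 1.

Final answer: 1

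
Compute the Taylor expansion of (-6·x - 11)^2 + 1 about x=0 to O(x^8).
36·x^2 + 132·x + 122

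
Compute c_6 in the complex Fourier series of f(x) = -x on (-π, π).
Compute the real Fourier coefficients first: a_6 = 0, b_6 = 1/3.
Then c_6 = (a_6 − i·b_6)/2 = -i/6.

Final answer: -i/6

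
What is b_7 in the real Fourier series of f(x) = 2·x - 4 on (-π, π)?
b_7 = (1/π) ∫_{-π}^{π} f(x)·sin(7x) dx.
Evaluate the integral (use parity and integration by parts as needed): b_7 = 4/7.

Final answer: 4/7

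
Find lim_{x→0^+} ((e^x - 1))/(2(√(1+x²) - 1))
Both numerator and denominator → 0 as x → 0^+; this is a 0/0 indeterminate form.
Expand each to leading order near x = 0: numerator ~ x, denominator ~ x^2.
The limit of the ratio is ∞.

Final answer: ∞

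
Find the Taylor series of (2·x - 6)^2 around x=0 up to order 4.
4·x^2 - 24·x + 36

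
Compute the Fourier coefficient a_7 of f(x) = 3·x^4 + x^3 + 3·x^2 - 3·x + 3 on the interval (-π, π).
a_7 = (1/π) ∫_{-π}^{π} f(x)·cos(7x) dx.
Evaluate the integral (use parity and integration by parts as needed): a_7 = -24·π^2/49 - 444/2401.

Final answer: -24·π^2/49 - 444/2401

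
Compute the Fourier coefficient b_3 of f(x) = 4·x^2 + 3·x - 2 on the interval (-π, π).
b_3 = (1/π) ∫_{-π}^{π} f(x)·sin(3x) dx.
Evaluate the integral (use parity and integration by parts as needed): b_3 = 2.

Final answer: 2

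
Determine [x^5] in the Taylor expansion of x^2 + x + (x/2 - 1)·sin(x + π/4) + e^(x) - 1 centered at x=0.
Expand to order 5: x^2 + x + (x/2 - 1)·sin(x + π/4) + e^(x) - 1 = x^5·(1/120 + √(2)/160) + x^4·(1/24 - √(2)/16) + x^3·(1/6 - √(2)/24) + x^2·(√(2)/2 + 3/2) + x·(2 - √(2)/4) - √(2)/2 + O(x^6).
The coefficient of x^5 is 1/120 + √(2)/160.

Final answer: 1/120 + √(2)/160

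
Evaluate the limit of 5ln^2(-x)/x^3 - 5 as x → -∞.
The quotient is an ∞/∞ indeterminate form as x → -∞.
Compare growth rates of the dominant terms (exponentials ≫ polynomials ≫ logarithms), or apply L'Hôpital's rule; the quotient → 0.
Adding the constant: 0 - 5 = -5. Limit = -5.

Final answer: -5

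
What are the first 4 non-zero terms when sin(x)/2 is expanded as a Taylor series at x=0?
-x^7/10080 + x^5/240 - x^3/12 + x/2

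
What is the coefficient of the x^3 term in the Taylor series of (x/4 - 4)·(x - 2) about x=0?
Expand to order 3: (x/4 - 4)·(x - 2) = x^2/4 - 9·x/2 + 8 + O(x^4).
The coefficient of x^3 is 0.

Final answer: 0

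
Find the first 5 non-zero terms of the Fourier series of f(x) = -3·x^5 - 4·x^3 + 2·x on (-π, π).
(-668 - 6·π^4 + 112·π^2)·sin(x) + (-11·π^2 + 29/2 + 3·π^4)·sin(2·x) + (-2·π^4 + 4/27 + 16·π^2/9)·sin(3·x) + (-67/64 + π^2/8 + 3·π^4/2)·sin(4·x) + (-6·π^4/5 - 16·π^2/25 + 596/625)·sin(5·x)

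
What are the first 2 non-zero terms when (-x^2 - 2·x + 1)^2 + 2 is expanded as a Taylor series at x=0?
3 - 4·x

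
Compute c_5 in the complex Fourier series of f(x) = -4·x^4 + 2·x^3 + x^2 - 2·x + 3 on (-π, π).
Compute the real Fourier coefficients first: a_5 = -292/625 + 32·π^2/25, b_5 = -124/125 + 4·π^2/5.
Then c_5 = (a_5 − i·b_5)/2 = -146/625 + 16·π^2/25 - 2·i·π^2/5 + 62·i/125.

Final answer: -146/625 + 16·π^2/25 - 2·i·π^2/5 + 62·i/125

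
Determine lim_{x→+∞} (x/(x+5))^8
As x → +∞: x/(x+5) = 1/(1 + 5/x) → 1, and the 8th power of a limit-1 base also → 1.
Limit = 1.

Final answer: 1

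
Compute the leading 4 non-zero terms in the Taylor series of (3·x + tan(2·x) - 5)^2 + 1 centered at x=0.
-80·x^3/3 + 25·x^2 - 50·x + 26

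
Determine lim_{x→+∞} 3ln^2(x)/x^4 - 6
The quotient is an ∞/∞ indeterminate form as x → +∞.
The polynomial denominator x^4 dominates the logarithmic numerator (any positive power of x ≫ ln^2(x) as x → ∞), so the quotient → 0.
Adding the constant: 0 - 6 = -6. Limit = -6.

Final answer: -6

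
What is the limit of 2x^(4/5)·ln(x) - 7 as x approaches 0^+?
The product is a 0·∞ indeterminate form at x → 0⁺.
Rewrite the product as 2·ln(x) / x^(-4/5) and apply L'Hôpital, or use the standard hierarchy x^(-4/5) ≫ |ln x| as x → 0⁺.
The indeterminate product → 0, so the limit = -7.

Final answer: -7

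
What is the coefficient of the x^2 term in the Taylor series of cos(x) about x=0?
Expand to order 2: cos(x) = 1 - x^2/2 + O(x^3).
The coefficient of x^2 is -1/2.

Final answer: -1/2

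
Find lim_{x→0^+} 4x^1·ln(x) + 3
The product is a 0·∞ indeterminate form at x → 0⁺.
Rewrite the product as 4·ln(x) / x^(-1) and apply L'Hôpital, or use the standard hierarchy x^(-1) ≫ |ln x| as x → 0⁺.
The indeterminate product → 0, so the limit = 3.

Final answer: 3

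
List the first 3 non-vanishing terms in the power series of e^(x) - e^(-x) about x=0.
x^5/60 + x^3/3 + 2·x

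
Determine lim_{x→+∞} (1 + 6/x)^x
As x → +∞: this is the defining limit (1 + 6/x)^x → e^6.
Limit = e^(6).

Final answer: e^(6)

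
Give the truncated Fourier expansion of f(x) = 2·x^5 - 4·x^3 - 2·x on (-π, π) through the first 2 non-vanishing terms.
(-88·π^2 + 4·π^4 + 524)·sin(x) + (-2·π^4 - 19 + 14·π^2)·sin(2·x)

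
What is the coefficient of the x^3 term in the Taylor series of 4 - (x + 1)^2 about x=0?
Expand to order 3: 4 - (x + 1)^2 = -x^2 - 2·x + 3 + O(x^4).
The coefficient of x^3 is 0.

Final answer: 0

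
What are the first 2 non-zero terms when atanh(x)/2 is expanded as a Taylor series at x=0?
x^3/6 + x/2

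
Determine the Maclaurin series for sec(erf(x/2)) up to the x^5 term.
x^4·(-1/(12·π) + 5/(24·π^2)) + x^2/(2·π) + 1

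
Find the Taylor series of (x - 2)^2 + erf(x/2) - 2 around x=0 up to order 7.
-x^7/(2688·√(π)) + x^5/(160·√(π)) - x^3/(12·√(π)) + x^2 + x·(-4 + 1/√(π)) + 2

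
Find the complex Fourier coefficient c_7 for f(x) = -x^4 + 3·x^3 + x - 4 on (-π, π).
Compute the real Fourier coefficients first: a_7 = -48/2401 + 8·π^2/49, b_7 = 62/343 + 6·π^2/7.
Then c_7 = (a_7 − i·b_7)/2 = -24/2401 + 4·π^2/49 - 3·i·π^2/7 - 31·i/343.

Final answer: -24/2401 + 4·π^2/49 - 3·i·π^2/7 - 31·i/343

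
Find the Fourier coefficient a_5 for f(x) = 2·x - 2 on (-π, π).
a_5 = (1/π) ∫_{-π}^{π} f(x)·cos(5x) dx.
Evaluate the integral (use parity and integration by parts as needed): a_5 = 0.

Final answer: 0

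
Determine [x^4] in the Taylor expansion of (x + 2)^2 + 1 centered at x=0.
Expand to order 4: (x + 2)^2 + 1 = x^2 + 4·x + 5 + O(x^5).
The coefficient of x^4 is 0.

Final answer: 0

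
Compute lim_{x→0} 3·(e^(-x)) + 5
Direct substitution at x = 0 gives 8.

Final answer: 8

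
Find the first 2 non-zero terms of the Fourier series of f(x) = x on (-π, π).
2·sin(x) - sin(2·x)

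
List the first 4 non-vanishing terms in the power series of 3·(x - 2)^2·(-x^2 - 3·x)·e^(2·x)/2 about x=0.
3·x^4/2 - 21·x^3/2 - 24·x^2 - 18·x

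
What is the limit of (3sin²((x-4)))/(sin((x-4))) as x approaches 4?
Both numerator and denominator → 0 as x → 4; this is a 0/0 indeterminate form.
Expand each to leading order near x = 4: numerator ~ 3·(x - 4)^2, denominator ~ (x - 4).
The limit of the ratio is 0.

Final answer: 0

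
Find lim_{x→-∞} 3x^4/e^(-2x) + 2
The quotient is an ∞/∞ indeterminate form as x → -∞.
Compare growth rates of the dominant terms (exponentials ≫ polynomials ≫ logarithms), or apply L'Hôpital's rule; the quotient → 0.
Adding the constant: 0 + 2 = 2. Limit = 2.

Final answer: 2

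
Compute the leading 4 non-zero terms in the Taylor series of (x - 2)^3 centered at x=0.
x^3 - 6·x^2 + 12·x - 8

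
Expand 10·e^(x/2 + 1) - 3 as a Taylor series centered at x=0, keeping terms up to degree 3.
5·e·x^3/24 + 5·e·x^2/4 + 5·e·x - 3 + 10·e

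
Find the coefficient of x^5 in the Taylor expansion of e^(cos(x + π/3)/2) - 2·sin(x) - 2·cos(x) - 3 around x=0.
Expand to order 5: e^(cos(x + π/3)/2) - 2·sin(x) - 2·cos(x) - 3 = x^5·(-1/60 - 173·√(3)·e^(1/4)/24576) + x^4·(-1/12 - 143·e^(1/4)/6144) + x^3·(25·√(3)·e^(1/4)/384 + 1/3) + x^2·(1 - e^(1/4)/32) + x·(-2 - √(3)·e^(1/4)/4) - 5 + e^(1/4) + O(x^6).
The coefficient of x^5 is -1/60 - 173·√(3)·e^(1/4)/24576.

Final answer: -1/60 - 173·√(3)·e^(1/4)/24576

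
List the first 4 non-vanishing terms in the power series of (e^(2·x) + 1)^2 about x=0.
40·x^3/3 + 12·x^2 + 8·x + 4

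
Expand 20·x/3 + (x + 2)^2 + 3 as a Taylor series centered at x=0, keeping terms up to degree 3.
x^2 + 32·x/3 + 7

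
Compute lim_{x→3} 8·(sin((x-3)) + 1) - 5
Direct substitution at x = 3 gives 3.

Final answer: 3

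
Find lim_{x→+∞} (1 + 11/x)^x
As x → +∞: this is the defining limit (1 + 11/x)^x → e^11.
Limit = e^(11).

Final answer: e^(11)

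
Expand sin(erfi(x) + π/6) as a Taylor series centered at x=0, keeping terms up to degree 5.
x^5·(-2·√(3)/(3·π^(3/2)) + 2·√(3)/(15·π^(5/2)) + √(3)/(10·√(π))) + x^4·(-2/(3·π) + 1/(3·π^2)) + x^3·(-2·√(3)/(3·π^(3/2)) + √(3)/(3·√(π))) - x^2/π + √(3)·x/√(π) + 1/2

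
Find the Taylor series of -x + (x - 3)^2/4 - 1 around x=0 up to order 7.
x^2/4 - 5·x/2 + 5/4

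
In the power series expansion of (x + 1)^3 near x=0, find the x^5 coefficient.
Expand to order 5: (x + 1)^3 = x^3 + 3·x^2 + 3·x + 1 + O(x^6).
The coefficient of x^5 is 0.

Final answer: 0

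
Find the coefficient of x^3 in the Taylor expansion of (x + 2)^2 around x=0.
Expand to order 3: (x + 2)^2 = x^2 + 4·x + 4 + O(x^4).
The coefficient of x^3 is 0.

Final answer: 0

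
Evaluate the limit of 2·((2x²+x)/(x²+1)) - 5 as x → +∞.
Evaluate the dominant behaviour as x → +∞; each term tends to a finite value or vanishes.
Limit = -1.

Final answer: -1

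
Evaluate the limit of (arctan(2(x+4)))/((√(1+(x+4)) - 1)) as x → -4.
Both numerator and denominator → 0 as x → -4; this is a 0/0 indeterminate form.
Expand each to leading order near x = -4: numerator ~ 2·(x + 4), denominator ~ (x + 4)/2.
The limit of the ratio is 4.

Final answer: 4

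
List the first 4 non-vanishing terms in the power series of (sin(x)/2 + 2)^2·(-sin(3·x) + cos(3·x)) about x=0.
95·x^3/12 - 95·x^2/4 - 10·x + 4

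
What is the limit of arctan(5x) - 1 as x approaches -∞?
Evaluate the dominant behaviour as x → -∞; each term tends to a finite value or vanishes.
Limit = -π/2 - 1.

Final answer: -π/2 - 1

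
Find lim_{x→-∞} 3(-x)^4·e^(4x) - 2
The product is a 0·∞ indeterminate form at x → -∞.
Rewrite the product as 3(-x)^4 / e^(-4x) (an ∞/∞ form) and apply L'Hôpital, or use the standard hierarchy e^(4|x|) ≫ |(-x)^4| as x → -∞.
The indeterminate product → 0, so the limit = -2.

Final answer: -2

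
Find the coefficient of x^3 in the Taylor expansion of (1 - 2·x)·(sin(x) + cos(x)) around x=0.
Expand to order 3: (1 - 2·x)·(sin(x) + cos(x)) = 5·x^3/6 - 5·x^2/2 - x + 1 + O(x^4).
The coefficient of x^3 is 5/6.

Final answer: 5/6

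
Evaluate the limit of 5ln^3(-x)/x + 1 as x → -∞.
The quotient is an ∞/∞ indeterminate form as x → -∞.
Compare growth rates of the dominant terms (exponentials ≫ polynomials ≫ logarithms), or apply L'Hôpital's rule; the quotient → 0.
Adding the constant: 0 + 1 = 1. Limit = 1.

Final answer: 1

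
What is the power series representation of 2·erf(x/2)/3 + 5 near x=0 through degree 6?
x^5/(240·√(π)) - x^3/(18·√(π)) + 2·x/(3·√(π)) + 5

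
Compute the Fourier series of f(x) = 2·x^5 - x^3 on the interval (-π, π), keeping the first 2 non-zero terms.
(-82·π^2 + 4·π^4 + 492)·sin(x) + (-2·π^4 - 33/2 + 11·π^2)·sin(2·x)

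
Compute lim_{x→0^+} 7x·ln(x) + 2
The product is a 0·∞ indeterminate form at x → 0⁺.
Rewrite the product as 7·ln(x) / x^(-1) and apply L'Hôpital, or use the standard hierarchy x^(-1) ≫ |ln x| as x → 0⁺.
The indeterminate product → 0, so the limit = 2.

Final answer: 2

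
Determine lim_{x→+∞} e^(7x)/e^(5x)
This is an ∞/∞ indeterminate form as x → +∞.
Rewrite e^(7x)/e^(5x) = e^((7−5)x) = e^(2x); the exponent coefficient is 2 > 0 so e^(2x) → ∞.
Limit = ∞.

Final answer: ∞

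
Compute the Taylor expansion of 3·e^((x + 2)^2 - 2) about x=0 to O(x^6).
318·x^5·e^(2)/5 + 115·x^4·e^(2)/2 + 44·x^3·e^(2) + 27·x^2·e^(2) + 12·x·e^(2) + 3·e^(2)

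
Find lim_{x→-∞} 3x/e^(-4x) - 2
The quotient is an ∞/∞ indeterminate form as x → -∞.
Compare growth rates of the dominant terms (exponentials ≫ polynomials ≫ logarithms), or apply L'Hôpital's rule; the quotient → 0.
Adding the constant: 0 - 2 = -2. Limit = -2.

Final answer: -2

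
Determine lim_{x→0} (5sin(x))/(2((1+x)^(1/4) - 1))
Both numerator and denominator → 0 as x → 0; this is a 0/0 indeterminate form.
Expand each to leading order near x = 0: numerator ~ 5·x, denominator ~ x/2.
The limit of the ratio is 10.

Final answer: 10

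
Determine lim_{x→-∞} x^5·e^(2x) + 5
The product is a 0·∞ indeterminate form at x → -∞.
Rewrite the product as x^5 / e^(-2x) (an ∞/∞ form) and apply L'Hôpital, or use the standard hierarchy e^(2|x|) ≫ |x^5| as x → -∞.
The indeterminate product → 0, so the limit = 5.

Final answer: 5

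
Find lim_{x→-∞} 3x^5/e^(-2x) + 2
The quotient is an ∞/∞ indeterminate form as x → -∞.
Compare growth rates of the dominant terms (exponentials ≫ polynomials ≫ logarithms), or apply L'Hôpital's rule; the quotient → 0.
Adding the constant: 0 + 2 = 2. Limit = 2.

Final answer: 2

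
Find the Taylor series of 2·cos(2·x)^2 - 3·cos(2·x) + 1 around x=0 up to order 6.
-244·x^6/45 + 26·x^4/3 - 2·x^2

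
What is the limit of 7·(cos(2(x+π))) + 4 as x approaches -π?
Direct substitution at x = -π gives 11.

Final answer: 11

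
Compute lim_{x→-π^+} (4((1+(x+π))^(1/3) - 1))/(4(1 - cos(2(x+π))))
Both numerator and denominator → 0 as x → -π^+; this is a 0/0 indeterminate form.
Expand each to leading order near x = -π: numerator ~ 4·(x + π)/3, denominator ~ 8·(x + π)^2.
The limit of the ratio is ∞.

Final answer: ∞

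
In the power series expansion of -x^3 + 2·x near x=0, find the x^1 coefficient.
Expand to order 1: -x^3 + 2·x = 2·x + O(x^2).
The coefficient of x^1 is 2.

Final answer: 2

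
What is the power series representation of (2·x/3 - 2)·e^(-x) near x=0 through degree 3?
2·x^3/3 - 5·x^2/3 + 8·x/3 - 2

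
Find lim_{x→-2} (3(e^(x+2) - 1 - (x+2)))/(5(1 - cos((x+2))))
Both numerator and denominator → 0 as x → -2; this is a 0/0 indeterminate form.
Expand each to leading order near x = -2: numerator ~ 3·(x + 2)^2/2, denominator ~ 5·(x + 2)^2/2.
The limit of the ratio is 3/5.

Final answer: 3/5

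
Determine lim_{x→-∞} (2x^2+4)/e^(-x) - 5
The quotient is an ∞/∞ indeterminate form as x → -∞.
Compare growth rates of the dominant terms (exponentials ≫ polynomials ≫ logarithms), or apply L'Hôpital's rule; the quotient → 0.
Adding the constant: 0 - 5 = -5. Limit = -5.

Final answer: -5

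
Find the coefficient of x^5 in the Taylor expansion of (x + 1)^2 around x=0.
Expand to order 5: (x + 1)^2 = x^2 + 2·x + 1 + O(x^6).
The coefficient of x^5 is 0.

Final answer: 0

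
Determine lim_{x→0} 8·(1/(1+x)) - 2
Direct substitution at x = 0 gives 6.

Final answer: 6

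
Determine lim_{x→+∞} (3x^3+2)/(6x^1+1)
This is an ∞/∞ indeterminate form as x → +∞.
Divide numerator and denominator by x^3 and let the lower-order terms vanish; the numerator's degree 3 exceeds the denominator's degree 1, so the quotient diverges.
Limit = ∞.

Final answer: ∞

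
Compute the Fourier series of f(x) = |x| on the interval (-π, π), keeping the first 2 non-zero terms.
-4·cos(x)/π + π/2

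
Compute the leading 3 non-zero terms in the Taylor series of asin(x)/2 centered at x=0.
3·x^5/80 + x^3/12 + x/2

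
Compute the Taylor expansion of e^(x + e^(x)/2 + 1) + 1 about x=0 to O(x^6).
513·x^5·e^(3/2)/1280 + 257·x^4·e^(3/2)/384 + 49·x^3·e^(3/2)/48 + 11·x^2·e^(3/2)/8 + 3·x·e^(3/2)/2 + 1 + e^(3/2)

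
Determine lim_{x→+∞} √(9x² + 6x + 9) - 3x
As x → +∞: multiply by the conjugate to get (6x+9)/(√(9x²+6x+9)+3x); the denominator ~ 6x, so the limit is 6/6 = 1.
Limit = 1.

Final answer: 1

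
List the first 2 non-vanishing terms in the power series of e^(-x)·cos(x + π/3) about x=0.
x·(-√(3)/2 - 1/2) + 1/2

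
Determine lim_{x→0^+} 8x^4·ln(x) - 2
The product is a 0·∞ indeterminate form at x → 0⁺.
Rewrite the product as 8·ln(x) / x^(-4) and apply L'Hôpital, or use the standard hierarchy x^(-4) ≫ |ln x| as x → 0⁺.
The indeterminate product → 0, so the limit = -2.

Final answer: -2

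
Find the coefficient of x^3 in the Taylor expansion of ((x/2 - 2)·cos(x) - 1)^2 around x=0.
Expand to order 3: ((x/2 - 2)·cos(x) - 1)^2 = 5·x^3/2 - 23·x^2/4 - 3·x + 9 + O(x^4).
The coefficient of x^3 is 5/2.

Final answer: 5/2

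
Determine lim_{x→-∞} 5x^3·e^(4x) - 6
The product is a 0·∞ indeterminate form at x → -∞.
Rewrite the product as 5x^3 / e^(-4x) (an ∞/∞ form) and apply L'Hôpital, or use the standard hierarchy e^(4|x|) ≫ |x^3| as x → -∞.
The indeterminate product → 0, so the limit = -6.

Final answer: -6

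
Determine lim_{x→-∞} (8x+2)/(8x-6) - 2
Evaluate the dominant behaviour as x → -∞; each term tends to a finite value or vanishes.
Limit = -1.

Final answer: -1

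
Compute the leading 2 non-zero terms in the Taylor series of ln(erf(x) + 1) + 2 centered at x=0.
2·x/√(π) + 2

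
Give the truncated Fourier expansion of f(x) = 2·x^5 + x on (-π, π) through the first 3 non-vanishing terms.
(-80·π^2 + 4·π^4 + 482)·sin(x) + (-2·π^4 - 16 + 10·π^2)·sin(2·x) + (-80·π^2/27 + 214/81 + 4·π^4/3)·sin(3·x)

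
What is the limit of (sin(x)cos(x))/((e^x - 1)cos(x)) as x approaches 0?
Both numerator and denominator → 0 as x → 0; this is a 0/0 indeterminate form.
Expand each to leading order near x = 0: numerator ~ x, denominator ~ x.
The limit of the ratio is 1.

Final answer: 1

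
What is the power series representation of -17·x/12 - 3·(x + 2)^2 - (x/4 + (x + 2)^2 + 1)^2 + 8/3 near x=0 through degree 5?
-x^4 - 17·x^3/2 - 497·x^2/16 - 671·x/12 - 103/3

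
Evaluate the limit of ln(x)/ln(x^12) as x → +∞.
This is an ∞/∞ indeterminate form as x → +∞.
Write ln(x^12) = 12·ln(x), reducing the quotient to 1/12.
Limit = 1/12.

Final answer: 1/12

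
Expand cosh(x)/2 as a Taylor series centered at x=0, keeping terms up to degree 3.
x^2/4 + 1/2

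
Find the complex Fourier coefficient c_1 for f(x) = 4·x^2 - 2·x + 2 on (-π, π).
Compute the real Fourier coefficients first: a_1 = -16, b_1 = -4.
Then c_1 = (a_1 − i·b_1)/2 = -8 + 2·i.

Final answer: -8 + 2·i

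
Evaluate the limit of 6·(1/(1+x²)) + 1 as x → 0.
Direct substitution at x = 0 gives 7.

Final answer: 7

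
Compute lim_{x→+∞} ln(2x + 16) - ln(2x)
This is an ∞ − ∞ indeterminate form.
Combine the logarithms: ln(2x+16) − ln(2x) = ln((2x+16)/(2x)) = ln(1 + 16/(2x)) → ln(1) = 0.
Limit = 0.

Final answer: 0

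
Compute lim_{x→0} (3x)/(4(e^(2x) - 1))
Both numerator and denominator → 0 as x → 0; this is a 0/0 indeterminate form.
Expand each to leading order near x = 0: numerator ~ 3·x, denominator ~ 8·x.
The limit of the ratio is 3/8.

Final answer: 3/8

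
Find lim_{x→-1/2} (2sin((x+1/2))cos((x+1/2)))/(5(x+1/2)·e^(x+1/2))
Both numerator and denominator → 0 as x → -1/2; this is a 0/0 indeterminate form.
Expand each to leading order near x = -1/2: numerator ~ 2·(x + 1/2), denominator ~ 5·(x + 1/2).
The limit of the ratio is 2/5.

Final answer: 2/5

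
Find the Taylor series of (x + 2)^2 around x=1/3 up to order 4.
49/9 + 14·(x - 1/3)/3 + (x - 1/3)^2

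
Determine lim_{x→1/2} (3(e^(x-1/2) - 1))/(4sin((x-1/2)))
Both numerator and denominator → 0 as x → 1/2; this is a 0/0 indeterminate form.
Expand each to leading order near x = 1/2: numerator ~ 3·(x - 1/2), denominator ~ 4·(x - 1/2).
The limit of the ratio is 3/4.

Final answer: 3/4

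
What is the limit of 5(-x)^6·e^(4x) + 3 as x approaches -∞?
The product is a 0·∞ indeterminate form at x → -∞.
Rewrite the product as 5(-x)^6 / e^(-4x) (an ∞/∞ form) and apply L'Hôpital, or use the standard hierarchy e^(4|x|) ≫ |(-x)^6| as x → -∞.
The indeterminate product → 0, so the limit = 3.

Final answer: 3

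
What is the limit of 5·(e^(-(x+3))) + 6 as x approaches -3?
Direct substitution at x = -3 gives 11.

Final answer: 11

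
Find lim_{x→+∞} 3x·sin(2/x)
As x → +∞: let u = 2/x → 0⁺; then 3·x·sin(2/x) = 3·2·sin(u)/u → 3·2·1 = 6.
Limit = 6.

Final answer: 6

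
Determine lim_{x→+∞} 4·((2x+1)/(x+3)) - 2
Evaluate the dominant behaviour as x → +∞; each term tends to a finite value or vanishes.
Limit = 6.

Final answer: 6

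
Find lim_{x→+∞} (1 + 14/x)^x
As x → +∞: this is the defining limit (1 + 14/x)^x → e^14.
Limit = e^(14).

Final answer: e^(14)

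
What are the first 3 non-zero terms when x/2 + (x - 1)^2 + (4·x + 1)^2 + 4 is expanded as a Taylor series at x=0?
17·x^2 + 13·x/2 + 6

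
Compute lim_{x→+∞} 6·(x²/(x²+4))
Evaluate the dominant behaviour as x → +∞; each term tends to a finite value or vanishes.
Limit = 6.

Final answer: 6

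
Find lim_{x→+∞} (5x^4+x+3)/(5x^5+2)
This is an ∞/∞ indeterminate form as x → +∞.
Divide numerator and denominator by x^5 and let the lower-order terms vanish; the numerator's degree 4 is below the denominator's degree 5, so the quotient → 0.
Limit = 0.

Final answer: 0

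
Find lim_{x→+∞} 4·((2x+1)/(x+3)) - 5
Evaluate the dominant behaviour as x → +∞; each term tends to a finite value or vanishes.
Limit = 3.

Final answer: 3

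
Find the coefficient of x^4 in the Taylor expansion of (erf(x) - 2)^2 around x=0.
Expand to order 4: (erf(x) - 2)^2 = -8·x^4/(3·π) + 8·x^3/(3·√(π)) + 4·x^2/π - 8·x/√(π) + 4 + O(x^5).
The coefficient of x^4 is -8/(3·π).

Final answer: -8/(3·π)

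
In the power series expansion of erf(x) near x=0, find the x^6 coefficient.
Expand to order 6: erf(x) = x^5/(5·√(π)) - 2·x^3/(3·√(π)) + 2·x/√(π) + O(x^7).
The coefficient of x^6 is 0.

Final answer: 0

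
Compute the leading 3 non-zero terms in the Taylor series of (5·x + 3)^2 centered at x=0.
25·x^2 + 30·x + 9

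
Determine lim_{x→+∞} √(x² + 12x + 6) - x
This is an ∞ − ∞ indeterminate form.
Multiply and divide by the conjugate √(x²+12x + 6) + x; the x² terms cancel, leaving (12x + 6)/(√(x²+12x + 6)+x) → 12/2 = 6.
Limit = 6.

Final answer: 6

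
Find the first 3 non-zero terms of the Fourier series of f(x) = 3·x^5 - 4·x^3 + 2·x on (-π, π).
(-128·π^2 + 6·π^4 + 772)·sin(x) + (-3·π^4 - 61/2 + 19·π^2)·sin(2·x) + (-64·π^2/9 + 164/27 + 2·π^4)·sin(3·x)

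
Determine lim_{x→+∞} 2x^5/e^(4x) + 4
The quotient is an ∞/∞ indeterminate form as x → +∞.
The exponential denominator e^(4x) dominates the polynomial numerator (e^x ≫ x^5 as x → ∞), so the quotient → 0.
Adding the constant: 0 + 4 = 4. Limit = 4.

Final answer: 4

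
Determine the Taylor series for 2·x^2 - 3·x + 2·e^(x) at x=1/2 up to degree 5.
-1 + 2·e^(1/2) + (-1 + 2·e^(1/2))·(x - 1/2) + (e^(1/2) + 2)·(x - 1/2)^2 + e^(1/2)·(x - 1/2)^3/3 + e^(1/2)·(x - 1/2)^4/12 + e^(1/2)·(x - 1/2)^5/60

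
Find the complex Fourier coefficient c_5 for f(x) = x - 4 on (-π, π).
Compute the real Fourier coefficients first: a_5 = 0, b_5 = 2/5.
Then c_5 = (a_5 − i·b_5)/2 = -i/5.

Final answer: -i/5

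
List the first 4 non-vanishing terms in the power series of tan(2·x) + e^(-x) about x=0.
5·x^3/2 + x^2/2 + x + 1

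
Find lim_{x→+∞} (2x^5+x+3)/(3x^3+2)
This is an ∞/∞ indeterminate form as x → +∞.
Divide numerator and denominator by x^5 and let the lower-order terms vanish; the numerator's degree 5 exceeds the denominator's degree 3, so the quotient diverges.
Limit = ∞.

Final answer: ∞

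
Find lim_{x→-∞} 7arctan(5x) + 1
Evaluate the dominant behaviour as x → -∞; each term tends to a finite value or vanishes.
Limit = 1 - 7·π/2.

Final answer: 1 - 7·π/2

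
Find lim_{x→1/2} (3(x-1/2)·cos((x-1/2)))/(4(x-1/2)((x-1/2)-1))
Both numerator and denominator → 0 as x → 1/2; this is a 0/0 indeterminate form.
Expand each to leading order near x = 1/2: numerator ~ 3·(x - 1/2), denominator ~ -4·(x - 1/2).
The limit of the ratio is -3/4.

Final answer: -3/4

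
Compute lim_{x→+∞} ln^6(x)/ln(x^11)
This is an ∞/∞ indeterminate form as x → +∞.
Write ln(x^11) = 11·ln(x), reducing the quotient to ln^5(x)/11 → ∞.
Limit = ∞.

Final answer: ∞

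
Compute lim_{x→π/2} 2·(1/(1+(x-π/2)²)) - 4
Direct substitution at x = π/2 gives -2.

Final answer: -2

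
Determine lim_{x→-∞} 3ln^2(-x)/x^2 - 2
The quotient is an ∞/∞ indeterminate form as x → -∞.
Compare growth rates of the dominant terms (exponentials ≫ polynomials ≫ logarithms), or apply L'Hôpital's rule; the quotient → 0.
Adding the constant: 0 - 2 = -2. Limit = -2.

Final answer: -2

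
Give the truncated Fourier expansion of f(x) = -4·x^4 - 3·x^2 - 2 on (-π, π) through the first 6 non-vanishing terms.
(-180 + 32·π^2)·cos(x) + (9 - 8·π^2)·cos(2·x) + (-28/27 + 32·π^2/9)·cos(3·x) - 2·π^2·cos(4·x) + (108/625 + 32·π^2/25)·cos(5·x) - 4·π^4/5 - π^2 - 2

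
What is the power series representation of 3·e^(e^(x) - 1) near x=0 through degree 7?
877·x^7/1680 + 203·x^6/240 + 13·x^5/10 + 15·x^4/8 + 5·x^3/2 + 3·x^2 + 3·x + 3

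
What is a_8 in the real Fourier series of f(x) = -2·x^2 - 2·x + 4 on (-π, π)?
a_8 = (1/π) ∫_{-π}^{π} f(x)·cos(8x) dx.
Evaluate the integral (use parity and integration by parts as needed): a_8 = -1/8.

Final answer: -1/8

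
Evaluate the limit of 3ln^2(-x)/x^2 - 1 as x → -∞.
The quotient is an ∞/∞ indeterminate form as x → -∞.
Compare growth rates of the dominant terms (exponentials ≫ polynomials ≫ logarithms), or apply L'Hôpital's rule; the quotient → 0.
Adding the constant: 0 - 1 = -1. Limit = -1.

Final answer: -1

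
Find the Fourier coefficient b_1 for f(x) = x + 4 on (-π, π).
b_1 = (1/π) ∫_{-π}^{π} f(x)·sin(1x) dx.
Evaluate the integral (use parity and integration by parts as needed): b_1 = 2.

Final answer: 2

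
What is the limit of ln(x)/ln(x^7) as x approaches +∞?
This is an ∞/∞ indeterminate form as x → +∞.
Write ln(x^7) = 7·ln(x), reducing the quotient to 1/7.
Limit = 1/7.

Final answer: 1/7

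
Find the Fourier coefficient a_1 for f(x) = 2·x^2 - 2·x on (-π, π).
a_1 = (1/π) ∫_{-π}^{π} f(x)·cos(1x) dx.
Evaluate the integral (use parity and integration by parts as needed): a_1 = -8.

Final answer: -8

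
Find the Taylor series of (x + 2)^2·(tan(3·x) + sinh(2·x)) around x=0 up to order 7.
159038·x^7/315 + 392·x^6/3 + 141·x^5 + 124·x^4/3 + 139·x^3/3 + 20·x^2 + 20·x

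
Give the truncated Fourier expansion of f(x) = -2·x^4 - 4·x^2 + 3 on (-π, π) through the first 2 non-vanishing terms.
(-80 + 16·π^2)·cos(x) - 2·π^4/5 - 4·π^2/3 + 3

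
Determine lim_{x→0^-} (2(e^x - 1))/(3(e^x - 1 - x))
Both numerator and denominator → 0 as x → 0^-; this is a 0/0 indeterminate form.
Expand each to leading order near x = 0: numerator ~ 2·x, denominator ~ 3·x^2/2.
The limit of the ratio is -∞.

Final answer: -∞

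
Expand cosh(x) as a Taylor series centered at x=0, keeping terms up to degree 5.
x^4/24 + x^2/2 + 1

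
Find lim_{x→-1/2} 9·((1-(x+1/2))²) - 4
Direct substitution at x = -1/2 gives 5.

Final answer: 5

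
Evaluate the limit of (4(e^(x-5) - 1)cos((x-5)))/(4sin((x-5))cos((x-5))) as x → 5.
Both numerator and denominator → 0 as x → 5; this is a 0/0 indeterminate form.
Expand each to leading order near x = 5: numerator ~ 4·(x - 5), denominator ~ 4·(x - 5).
The limit of the ratio is 1.

Final answer: 1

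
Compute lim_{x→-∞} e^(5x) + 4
Evaluate the dominant behaviour as x → -∞; each term tends to a finite value or vanishes.
Limit = 4.

Final answer: 4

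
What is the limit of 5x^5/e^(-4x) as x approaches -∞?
This is an ∞/∞ indeterminate form as x → -∞.
Compare growth rates of the dominant terms (exponentials ≫ polynomials ≫ logarithms), or apply L'Hôpital's rule; the quotient → 0.
Limit = 0.

Final answer: 0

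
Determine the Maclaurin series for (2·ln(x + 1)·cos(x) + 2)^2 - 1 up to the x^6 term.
19·x^6/90 + 19·x^5/15 - x^4/3 - 16·x^3/3 + 8·x + 3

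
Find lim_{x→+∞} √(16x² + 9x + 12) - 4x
As x → +∞: multiply by the conjugate to get (9x+12)/(√(16x²+9x+12)+4x); the denominator ~ 8x, so the limit is 9/8.
Limit = 9/8.

Final answer: 9/8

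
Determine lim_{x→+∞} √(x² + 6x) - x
As x → +∞: multiply by the conjugate to get (6x)/(√(x²+6x)+x); the denominator ~ 2x, so the limit is 6/2 = 3.
Limit = 3.

Final answer: 3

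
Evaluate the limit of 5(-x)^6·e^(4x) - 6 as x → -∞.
The product is a 0·∞ indeterminate form at x → -∞.
Rewrite the product as 5(-x)^6 / e^(-4x) (an ∞/∞ form) and apply L'Hôpital, or use the standard hierarchy e^(4|x|) ≫ |(-x)^6| as x → -∞.
The indeterminate product → 0, so the limit = -6.

Final answer: -6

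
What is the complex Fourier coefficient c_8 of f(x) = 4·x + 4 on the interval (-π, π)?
Compute the real Fourier coefficients first: a_8 = 0, b_8 = -1.
Then c_8 = (a_8 − i·b_8)/2 = i/2.

Final answer: i/2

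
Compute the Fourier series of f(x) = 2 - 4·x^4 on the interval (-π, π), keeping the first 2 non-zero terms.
(-192 + 32·π^2)·cos(x) - 4·π^4/5 + 2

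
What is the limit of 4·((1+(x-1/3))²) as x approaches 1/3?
Direct substitution at x = 1/3 gives 4.

Final answer: 4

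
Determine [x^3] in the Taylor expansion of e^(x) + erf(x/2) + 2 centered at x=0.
Expand to order 3: e^(x) + erf(x/2) + 2 = x^3·(1/6 - 1/(12·√(π))) + x^2/2 + x·(1/√(π) + 1) + 3 + O(x^4).
The coefficient of x^3 is 1/6 - 1/(12·√(π)).

Final answer: 1/6 - 1/(12·√(π))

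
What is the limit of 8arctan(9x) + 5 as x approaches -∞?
Evaluate the dominant behaviour as x → -∞; each term tends to a finite value or vanishes.
Limit = 5 - 4·π.

Final answer: 5 - 4·π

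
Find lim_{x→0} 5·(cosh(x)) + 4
Direct substitution at x = 0 gives 9.

Final answer: 9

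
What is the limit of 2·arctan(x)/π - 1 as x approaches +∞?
Evaluate the dominant behaviour as x → +∞; each term tends to a finite value or vanishes.
Limit = 0.

Final answer: 0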